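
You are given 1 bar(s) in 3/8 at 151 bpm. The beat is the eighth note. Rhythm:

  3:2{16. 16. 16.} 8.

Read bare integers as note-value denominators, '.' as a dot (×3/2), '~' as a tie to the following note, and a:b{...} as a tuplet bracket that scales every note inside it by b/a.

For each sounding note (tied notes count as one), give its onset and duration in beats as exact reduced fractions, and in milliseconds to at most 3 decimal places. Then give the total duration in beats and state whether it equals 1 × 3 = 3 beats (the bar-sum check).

1) 0.0ms=0b +198.675ms=1/2b
2) 198.675ms=1/2b +198.675ms=1/2b
3) 397.351ms=1b +198.675ms=1/2b
4) 596.026ms=3/2b +596.026ms=3/2b
Σ=3b of 3 (151bpm 3/8) — PASS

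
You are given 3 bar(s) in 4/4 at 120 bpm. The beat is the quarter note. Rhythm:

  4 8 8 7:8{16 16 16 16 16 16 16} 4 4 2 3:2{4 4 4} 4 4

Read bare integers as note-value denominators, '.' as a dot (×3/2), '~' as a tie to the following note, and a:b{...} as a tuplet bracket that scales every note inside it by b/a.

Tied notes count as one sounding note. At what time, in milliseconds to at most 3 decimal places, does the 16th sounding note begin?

1. 0.0ms @ 0 + 500.0ms (1)
2. 500.0ms @ 1 + 250.0ms (1/2)
3. 750.0ms @ 3/2 + 250.0ms (1/2)
4. 1000.0ms @ 2 + 142.857ms (2/7)
5. 1142.857ms @ 16/7 + 142.857ms (2/7)
6. 1285.714ms @ 18/7 + 142.857ms (2/7)
7. 1428.571ms @ 20/7 + 142.857ms (2/7)
8. 1571.429ms @ 22/7 + 142.857ms (2/7)
9. 1714.286ms @ 24/7 + 142.857ms (2/7)
10. 1857.143ms @ 26/7 + 142.857ms (2/7)
11. 2000.0ms @ 4 + 500.0ms (1)
12. 2500.0ms @ 5 + 500.0ms (1)
13. 3000.0ms @ 6 + 1000.0ms (2)
14. 4000.0ms @ 8 + 333.333ms (2/3)
15. 4333.333ms @ 26/3 + 333.333ms (2/3)
16. 4666.667ms @ 28/3 + 333.333ms (2/3)
17. 5000.0ms @ 10 + 500.0ms (1)
18. 5500.0ms @ 11 + 500.0ms (1)

note 16 onset = 28/3b = 4666.667ms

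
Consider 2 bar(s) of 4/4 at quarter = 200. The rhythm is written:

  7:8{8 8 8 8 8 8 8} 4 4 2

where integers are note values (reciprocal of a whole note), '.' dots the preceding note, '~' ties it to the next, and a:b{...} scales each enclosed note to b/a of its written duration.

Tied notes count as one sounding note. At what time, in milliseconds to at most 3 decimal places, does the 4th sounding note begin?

1. 0.0ms @ 0 + 171.429ms (4/7)
2. 171.429ms @ 4/7 + 171.429ms (4/7)
3. 342.857ms @ 8/7 + 171.429ms (4/7)
4. 514.286ms @ 12/7 + 171.429ms (4/7)
5. 685.714ms @ 16/7 + 171.429ms (4/7)
6. 857.143ms @ 20/7 + 171.429ms (4/7)
7. 1028.571ms @ 24/7 + 171.429ms (4/7)
8. 1200.0ms @ 4 + 300.0ms (1)
9. 1500.0ms @ 5 + 300.0ms (1)
10. 1800.0ms @ 6 + 600.0ms (2)

note 4 onset = 12/7b = 514.286ms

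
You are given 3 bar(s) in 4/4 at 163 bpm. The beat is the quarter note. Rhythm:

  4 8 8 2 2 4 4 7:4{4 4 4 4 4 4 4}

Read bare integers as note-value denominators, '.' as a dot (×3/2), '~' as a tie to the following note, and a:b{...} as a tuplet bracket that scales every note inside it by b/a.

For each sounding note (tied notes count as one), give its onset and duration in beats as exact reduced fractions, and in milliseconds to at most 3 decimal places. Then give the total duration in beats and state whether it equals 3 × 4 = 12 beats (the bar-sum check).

1) 0.0ms=0b +368.098ms=1b
2) 368.098ms=1b +184.049ms=1/2b
3) 552.147ms=3/2b +184.049ms=1/2b
4) 736.196ms=2b +736.196ms=2b
5) 1472.393ms=4b +736.196ms=2b
6) 2208.589ms=6b +368.098ms=1b
7) 2576.687ms=7b +368.098ms=1b
8) 2944.785ms=8b +210.342ms=4/7b
9) 3155.127ms=60/7b +210.342ms=4/7b
10) 3365.469ms=64/7b +210.342ms=4/7b
11) 3575.811ms=68/7b +210.342ms=4/7b
12) 3786.152ms=72/7b +210.342ms=4/7b
13) 3996.494ms=76/7b +210.342ms=4/7b
14) 4206.836ms=80/7b +210.342ms=4/7b
Σ=12b of 12 (163bpm 4/4) — PASS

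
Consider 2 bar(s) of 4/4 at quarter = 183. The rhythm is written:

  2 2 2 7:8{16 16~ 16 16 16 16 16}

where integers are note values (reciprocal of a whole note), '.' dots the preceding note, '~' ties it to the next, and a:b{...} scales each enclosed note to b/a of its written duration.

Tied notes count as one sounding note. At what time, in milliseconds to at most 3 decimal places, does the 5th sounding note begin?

note 5 onset = 44/7b = 2060.89ms

1. 0.0ms @ 0 + 655.738ms (2)
2. 655.738ms @ 2 + 655.738ms (2)
3. 1311.475ms @ 4 + 655.738ms (2)
4. 1967.213ms @ 6 + 93.677ms (2/7)
5. 2060.89ms @ 44/7 + 187.354ms (4/7)
6. 2248.244ms @ 48/7 + 93.677ms (2/7)
7. 2341.92ms @ 50/7 + 93.677ms (2/7)
8. 2435.597ms @ 52/7 + 93.677ms (2/7)
9. 2529.274ms @ 54/7 + 93.677ms (2/7)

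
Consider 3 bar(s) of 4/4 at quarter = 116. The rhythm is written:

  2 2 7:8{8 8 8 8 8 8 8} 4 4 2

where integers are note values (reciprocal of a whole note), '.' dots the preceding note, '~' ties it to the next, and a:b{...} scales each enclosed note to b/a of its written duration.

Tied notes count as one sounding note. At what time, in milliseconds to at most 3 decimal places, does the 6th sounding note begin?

1. 0.0ms @ 0 + 1034.483ms (2)
2. 1034.483ms @ 2 + 1034.483ms (2)
3. 2068.966ms @ 4 + 295.567ms (4/7)
4. 2364.532ms @ 32/7 + 295.567ms (4/7)
5. 2660.099ms @ 36/7 + 295.567ms (4/7)
6. 2955.665ms @ 40/7 + 295.567ms (4/7)
7. 3251.232ms @ 44/7 + 295.567ms (4/7)
8. 3546.798ms @ 48/7 + 295.567ms (4/7)
9. 3842.365ms @ 52/7 + 295.567ms (4/7)
10. 4137.931ms @ 8 + 517.241ms (1)
11. 4655.172ms @ 9 + 517.241ms (1)
12. 5172.414ms @ 10 + 1034.483ms (2)

note 6 onset = 40/7b = 2955.665ms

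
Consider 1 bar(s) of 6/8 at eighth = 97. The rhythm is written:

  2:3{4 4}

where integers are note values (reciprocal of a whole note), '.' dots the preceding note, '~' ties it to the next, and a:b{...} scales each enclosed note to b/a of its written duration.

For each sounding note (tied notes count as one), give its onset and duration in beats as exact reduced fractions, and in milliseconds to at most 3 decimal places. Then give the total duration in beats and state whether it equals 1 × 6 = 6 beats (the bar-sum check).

1) 0.0ms=0b +1855.67ms=3b
2) 1855.67ms=3b +1855.67ms=3b
Σ=6b of 6 (97bpm 6/8) — PASS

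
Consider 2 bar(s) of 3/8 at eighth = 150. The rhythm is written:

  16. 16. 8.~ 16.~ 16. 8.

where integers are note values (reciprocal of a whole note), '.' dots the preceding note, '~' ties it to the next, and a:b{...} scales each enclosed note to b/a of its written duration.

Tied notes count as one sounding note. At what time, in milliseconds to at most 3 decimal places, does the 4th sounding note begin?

note 4 onset = 9/2b = 1800.0ms

1. 0.0ms @ 0 + 300.0ms (3/4)
2. 300.0ms @ 3/4 + 300.0ms (3/4)
3. 600.0ms @ 3/2 + 1200.0ms (3)
4. 1800.0ms @ 9/2 + 600.0ms (3/2)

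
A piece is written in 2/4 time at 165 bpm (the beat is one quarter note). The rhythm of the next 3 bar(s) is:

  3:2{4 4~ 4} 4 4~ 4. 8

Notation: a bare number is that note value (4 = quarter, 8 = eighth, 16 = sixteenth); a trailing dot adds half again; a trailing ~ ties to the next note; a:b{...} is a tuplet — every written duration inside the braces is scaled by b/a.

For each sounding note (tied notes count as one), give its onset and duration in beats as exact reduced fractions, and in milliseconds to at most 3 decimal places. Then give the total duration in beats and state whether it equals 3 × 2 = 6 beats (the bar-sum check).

1) 0.0ms=0b +242.424ms=2/3b
2) 242.424ms=2/3b +484.848ms=4/3b
3) 727.273ms=2b +363.636ms=1b
4) 1090.909ms=3b +909.091ms=5/2b
5) 2000.0ms=11/2b +181.818ms=1/2b
Σ=6b of 6 (165bpm 2/4) — PASS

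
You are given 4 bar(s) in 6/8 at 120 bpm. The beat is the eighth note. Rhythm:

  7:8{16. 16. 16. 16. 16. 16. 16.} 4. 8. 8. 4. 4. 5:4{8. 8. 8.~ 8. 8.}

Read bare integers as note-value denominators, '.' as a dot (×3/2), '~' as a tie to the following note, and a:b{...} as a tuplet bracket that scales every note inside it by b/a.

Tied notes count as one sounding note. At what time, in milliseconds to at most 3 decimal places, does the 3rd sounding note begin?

1. 0.0ms @ 0 + 428.571ms (6/7)
2. 428.571ms @ 6/7 + 428.571ms (6/7)
3. 857.143ms @ 12/7 + 428.571ms (6/7)
4. 1285.714ms @ 18/7 + 428.571ms (6/7)
5. 1714.286ms @ 24/7 + 428.571ms (6/7)
6. 2142.857ms @ 30/7 + 428.571ms (6/7)
7. 2571.429ms @ 36/7 + 428.571ms (6/7)
8. 3000.0ms @ 6 + 1500.0ms (3)
9. 4500.0ms @ 9 + 750.0ms (3/2)
10. 5250.0ms @ 21/2 + 750.0ms (3/2)
11. 6000.0ms @ 12 + 1500.0ms (3)
12. 7500.0ms @ 15 + 1500.0ms (3)
13. 9000.0ms @ 18 + 600.0ms (6/5)
14. 9600.0ms @ 96/5 + 600.0ms (6/5)
15. 10200.0ms @ 102/5 + 1200.0ms (12/5)
16. 11400.0ms @ 114/5 + 600.0ms (6/5)

note 3 onset = 12/7b = 857.143ms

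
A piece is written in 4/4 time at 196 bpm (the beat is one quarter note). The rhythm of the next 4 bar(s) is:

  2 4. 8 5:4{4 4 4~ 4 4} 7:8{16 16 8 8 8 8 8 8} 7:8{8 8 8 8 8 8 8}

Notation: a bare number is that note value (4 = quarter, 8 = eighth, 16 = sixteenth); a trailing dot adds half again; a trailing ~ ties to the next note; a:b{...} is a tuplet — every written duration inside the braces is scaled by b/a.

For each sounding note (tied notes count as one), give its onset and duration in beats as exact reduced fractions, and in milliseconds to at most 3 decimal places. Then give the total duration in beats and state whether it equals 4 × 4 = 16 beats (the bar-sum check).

1) 0.0ms=0b +612.245ms=2b
2) 612.245ms=2b +459.184ms=3/2b
3) 1071.429ms=7/2b +153.061ms=1/2b
4) 1224.49ms=4b +244.898ms=4/5b
5) 1469.388ms=24/5b +244.898ms=4/5b
6) 1714.286ms=28/5b +489.796ms=8/5b
7) 2204.082ms=36/5b +244.898ms=4/5b
8) 2448.98ms=8b +87.464ms=2/7b
9) 2536.443ms=58/7b +87.464ms=2/7b
10) 2623.907ms=60/7b +174.927ms=4/7b
11) 2798.834ms=64/7b +174.927ms=4/7b
12) 2973.761ms=68/7b +174.927ms=4/7b
13) 3148.688ms=72/7b +174.927ms=4/7b
14) 3323.615ms=76/7b +174.927ms=4/7b
15) 3498.542ms=80/7b +174.927ms=4/7b
16) 3673.469ms=12b +174.927ms=4/7b
17) 3848.397ms=88/7b +174.927ms=4/7b
18) 4023.324ms=92/7b +174.927ms=4/7b
19) 4198.251ms=96/7b +174.927ms=4/7b
20) 4373.178ms=100/7b +174.927ms=4/7b
21) 4548.105ms=104/7b +174.927ms=4/7b
22) 4723.032ms=108/7b +174.927ms=4/7b
Σ=16b of 16 (196bpm 4/4) — PASS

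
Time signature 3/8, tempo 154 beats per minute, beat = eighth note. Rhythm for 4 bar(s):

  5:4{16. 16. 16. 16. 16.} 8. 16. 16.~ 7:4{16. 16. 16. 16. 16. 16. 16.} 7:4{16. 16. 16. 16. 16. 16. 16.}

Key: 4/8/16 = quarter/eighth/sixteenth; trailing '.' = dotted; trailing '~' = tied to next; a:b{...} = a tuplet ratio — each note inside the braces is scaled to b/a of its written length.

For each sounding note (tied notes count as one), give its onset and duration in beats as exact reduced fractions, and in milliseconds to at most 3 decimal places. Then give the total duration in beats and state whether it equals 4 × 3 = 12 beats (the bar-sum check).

1) 0.0ms=0b +233.766ms=3/5b
2) 233.766ms=3/5b +233.766ms=3/5b
3) 467.532ms=6/5b +233.766ms=3/5b
4) 701.299ms=9/5b +233.766ms=3/5b
5) 935.065ms=12/5b +233.766ms=3/5b
6) 1168.831ms=3b +584.416ms=3/2b
7) 1753.247ms=9/2b +292.208ms=3/4b
8) 2045.455ms=21/4b +459.184ms=33/28b
9) 2504.638ms=45/7b +166.976ms=3/7b
10) 2671.614ms=48/7b +166.976ms=3/7b
11) 2838.59ms=51/7b +166.976ms=3/7b
12) 3005.566ms=54/7b +166.976ms=3/7b
13) 3172.542ms=57/7b +166.976ms=3/7b
14) 3339.518ms=60/7b +166.976ms=3/7b
15) 3506.494ms=9b +166.976ms=3/7b
16) 3673.469ms=66/7b +166.976ms=3/7b
17) 3840.445ms=69/7b +166.976ms=3/7b
18) 4007.421ms=72/7b +166.976ms=3/7b
19) 4174.397ms=75/7b +166.976ms=3/7b
20) 4341.373ms=78/7b +166.976ms=3/7b
21) 4508.349ms=81/7b +166.976ms=3/7b
Σ=12b of 12 (154bpm 3/8) — PASS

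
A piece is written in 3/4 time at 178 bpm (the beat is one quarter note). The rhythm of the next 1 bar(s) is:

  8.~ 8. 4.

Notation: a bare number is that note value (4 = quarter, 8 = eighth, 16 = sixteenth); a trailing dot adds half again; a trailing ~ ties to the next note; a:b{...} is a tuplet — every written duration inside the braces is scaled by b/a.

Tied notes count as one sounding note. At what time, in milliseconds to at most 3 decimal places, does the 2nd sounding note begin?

note 2 onset = 3/2b = 505.618ms

1. 0.0ms @ 0 + 505.618ms (3/2)
2. 505.618ms @ 3/2 + 505.618ms (3/2)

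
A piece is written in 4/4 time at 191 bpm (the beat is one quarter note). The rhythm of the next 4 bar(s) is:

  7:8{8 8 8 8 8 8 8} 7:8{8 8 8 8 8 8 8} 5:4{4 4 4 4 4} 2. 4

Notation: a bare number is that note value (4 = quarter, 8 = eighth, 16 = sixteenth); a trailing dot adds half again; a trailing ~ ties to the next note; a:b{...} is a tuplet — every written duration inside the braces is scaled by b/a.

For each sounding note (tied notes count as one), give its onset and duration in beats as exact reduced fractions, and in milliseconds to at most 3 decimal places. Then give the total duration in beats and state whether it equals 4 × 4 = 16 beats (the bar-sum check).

1) 0.0ms=0b +179.506ms=4/7b
2) 179.506ms=4/7b +179.506ms=4/7b
3) 359.013ms=8/7b +179.506ms=4/7b
4) 538.519ms=12/7b +179.506ms=4/7b
5) 718.025ms=16/7b +179.506ms=4/7b
6) 897.532ms=20/7b +179.506ms=4/7b
7) 1077.038ms=24/7b +179.506ms=4/7b
8) 1256.545ms=4b +179.506ms=4/7b
9) 1436.051ms=32/7b +179.506ms=4/7b
10) 1615.557ms=36/7b +179.506ms=4/7b
11) 1795.064ms=40/7b +179.506ms=4/7b
12) 1974.57ms=44/7b +179.506ms=4/7b
13) 2154.076ms=48/7b +179.506ms=4/7b
14) 2333.583ms=52/7b +179.506ms=4/7b
15) 2513.089ms=8b +251.309ms=4/5b
16) 2764.398ms=44/5b +251.309ms=4/5b
17) 3015.707ms=48/5b +251.309ms=4/5b
18) 3267.016ms=52/5b +251.309ms=4/5b
19) 3518.325ms=56/5b +251.309ms=4/5b
20) 3769.634ms=12b +942.408ms=3b
21) 4712.042ms=15b +314.136ms=1b
Σ=16b of 16 (191bpm 4/4) — PASS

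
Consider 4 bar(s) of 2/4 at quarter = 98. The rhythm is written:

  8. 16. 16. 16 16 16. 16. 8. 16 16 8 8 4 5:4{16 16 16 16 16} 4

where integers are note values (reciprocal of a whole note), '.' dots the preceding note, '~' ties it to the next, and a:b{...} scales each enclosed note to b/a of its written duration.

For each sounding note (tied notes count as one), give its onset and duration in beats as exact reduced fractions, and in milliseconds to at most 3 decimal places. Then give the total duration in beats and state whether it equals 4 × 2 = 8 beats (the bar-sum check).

1) 0.0ms=0b +459.184ms=3/4b
2) 459.184ms=3/4b +229.592ms=3/8b
3) 688.776ms=9/8b +229.592ms=3/8b
4) 918.367ms=3/2b +153.061ms=1/4b
5) 1071.429ms=7/4b +153.061ms=1/4b
6) 1224.49ms=2b +229.592ms=3/8b
7) 1454.082ms=19/8b +229.592ms=3/8b
8) 1683.673ms=11/4b +459.184ms=3/4b
9) 2142.857ms=7/2b +153.061ms=1/4b
10) 2295.918ms=15/4b +153.061ms=1/4b
11) 2448.98ms=4b +306.122ms=1/2b
12) 2755.102ms=9/2b +306.122ms=1/2b
13) 3061.224ms=5b +612.245ms=1b
14) 3673.469ms=6b +122.449ms=1/5b
15) 3795.918ms=31/5b +122.449ms=1/5b
16) 3918.367ms=32/5b +122.449ms=1/5b
17) 4040.816ms=33/5b +122.449ms=1/5b
18) 4163.265ms=34/5b +122.449ms=1/5b
19) 4285.714ms=7b +612.245ms=1b
Σ=8b of 8 (98bpm 2/4) — PASS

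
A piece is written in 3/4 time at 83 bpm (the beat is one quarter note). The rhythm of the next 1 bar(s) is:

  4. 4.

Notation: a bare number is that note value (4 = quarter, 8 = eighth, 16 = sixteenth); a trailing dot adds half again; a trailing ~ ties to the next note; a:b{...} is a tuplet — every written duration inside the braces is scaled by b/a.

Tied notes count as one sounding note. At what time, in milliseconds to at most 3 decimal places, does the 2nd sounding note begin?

1. 0.0ms @ 0 + 1084.337ms (3/2)
2. 1084.337ms @ 3/2 + 1084.337ms (3/2)

note 2 onset = 3/2b = 1084.337ms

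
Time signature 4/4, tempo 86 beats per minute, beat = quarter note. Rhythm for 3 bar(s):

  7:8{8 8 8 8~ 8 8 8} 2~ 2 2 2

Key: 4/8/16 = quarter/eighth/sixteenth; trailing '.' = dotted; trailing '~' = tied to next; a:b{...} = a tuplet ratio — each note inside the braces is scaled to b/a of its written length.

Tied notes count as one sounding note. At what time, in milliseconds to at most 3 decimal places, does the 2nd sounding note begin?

1. 0.0ms @ 0 + 398.671ms (4/7)
2. 398.671ms @ 4/7 + 398.671ms (4/7)
3. 797.342ms @ 8/7 + 398.671ms (4/7)
4. 1196.013ms @ 12/7 + 797.342ms (8/7)
5. 1993.355ms @ 20/7 + 398.671ms (4/7)
6. 2392.027ms @ 24/7 + 398.671ms (4/7)
7. 2790.698ms @ 4 + 2790.698ms (4)
8. 5581.395ms @ 8 + 1395.349ms (2)
9. 6976.744ms @ 10 + 1395.349ms (2)

note 2 onset = 4/7b = 398.671ms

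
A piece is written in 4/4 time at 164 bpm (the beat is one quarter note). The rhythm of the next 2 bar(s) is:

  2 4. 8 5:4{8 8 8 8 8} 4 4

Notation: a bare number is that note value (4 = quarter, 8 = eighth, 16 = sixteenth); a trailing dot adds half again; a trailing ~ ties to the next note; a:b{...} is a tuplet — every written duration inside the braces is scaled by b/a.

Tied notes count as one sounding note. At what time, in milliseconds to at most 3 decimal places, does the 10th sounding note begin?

note 10 onset = 7b = 2560.976ms

1. 0.0ms @ 0 + 731.707ms (2)
2. 731.707ms @ 2 + 548.78ms (3/2)
3. 1280.488ms @ 7/2 + 182.927ms (1/2)
4. 1463.415ms @ 4 + 146.341ms (2/5)
5. 1609.756ms @ 22/5 + 146.341ms (2/5)
6. 1756.098ms @ 24/5 + 146.341ms (2/5)
7. 1902.439ms @ 26/5 + 146.341ms (2/5)
8. 2048.78ms @ 28/5 + 146.341ms (2/5)
9. 2195.122ms @ 6 + 365.854ms (1)
10. 2560.976ms @ 7 + 365.854ms (1)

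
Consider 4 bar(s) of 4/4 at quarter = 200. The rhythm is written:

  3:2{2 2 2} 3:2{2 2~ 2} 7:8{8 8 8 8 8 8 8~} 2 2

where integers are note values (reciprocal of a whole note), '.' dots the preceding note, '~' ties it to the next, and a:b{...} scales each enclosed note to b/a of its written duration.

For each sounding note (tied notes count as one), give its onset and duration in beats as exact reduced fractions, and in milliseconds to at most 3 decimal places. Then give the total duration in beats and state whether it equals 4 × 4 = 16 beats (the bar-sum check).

1) 0.0ms=0b +400.0ms=4/3b
2) 400.0ms=4/3b +400.0ms=4/3b
3) 800.0ms=8/3b +400.0ms=4/3b
4) 1200.0ms=4b +400.0ms=4/3b
5) 1600.0ms=16/3b +800.0ms=8/3b
6) 2400.0ms=8b +171.429ms=4/7b
7) 2571.429ms=60/7b +171.429ms=4/7b
8) 2742.857ms=64/7b +171.429ms=4/7b
9) 2914.286ms=68/7b +171.429ms=4/7b
10) 3085.714ms=72/7b +171.429ms=4/7b
11) 3257.143ms=76/7b +171.429ms=4/7b
12) 3428.571ms=80/7b +771.429ms=18/7b
13) 4200.0ms=14b +600.0ms=2b
Σ=16b of 16 (200bpm 4/4) — PASS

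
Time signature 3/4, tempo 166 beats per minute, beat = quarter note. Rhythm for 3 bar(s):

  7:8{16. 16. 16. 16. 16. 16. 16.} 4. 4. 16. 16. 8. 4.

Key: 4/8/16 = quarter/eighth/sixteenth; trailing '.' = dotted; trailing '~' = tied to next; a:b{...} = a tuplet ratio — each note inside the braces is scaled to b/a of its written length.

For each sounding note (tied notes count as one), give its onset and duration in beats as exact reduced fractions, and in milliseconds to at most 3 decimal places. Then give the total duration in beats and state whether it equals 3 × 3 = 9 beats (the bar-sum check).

1) 0.0ms=0b +154.905ms=3/7b
2) 154.905ms=3/7b +154.905ms=3/7b
3) 309.811ms=6/7b +154.905ms=3/7b
4) 464.716ms=9/7b +154.905ms=3/7b
5) 619.621ms=12/7b +154.905ms=3/7b
6) 774.527ms=15/7b +154.905ms=3/7b
7) 929.432ms=18/7b +154.905ms=3/7b
8) 1084.337ms=3b +542.169ms=3/2b
9) 1626.506ms=9/2b +542.169ms=3/2b
10) 2168.675ms=6b +135.542ms=3/8b
11) 2304.217ms=51/8b +135.542ms=3/8b
12) 2439.759ms=27/4b +271.084ms=3/4b
13) 2710.843ms=15/2b +542.169ms=3/2b
Σ=9b of 9 (166bpm 3/4) — PASS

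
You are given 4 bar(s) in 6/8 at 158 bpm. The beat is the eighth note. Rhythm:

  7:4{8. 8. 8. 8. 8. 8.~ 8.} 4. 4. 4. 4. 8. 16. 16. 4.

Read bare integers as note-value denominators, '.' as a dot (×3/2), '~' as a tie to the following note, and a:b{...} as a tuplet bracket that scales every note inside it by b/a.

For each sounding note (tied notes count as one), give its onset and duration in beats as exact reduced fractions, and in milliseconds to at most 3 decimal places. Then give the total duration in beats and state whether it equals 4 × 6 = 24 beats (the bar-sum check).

1) 0.0ms=0b +325.497ms=6/7b
2) 325.497ms=6/7b +325.497ms=6/7b
3) 650.995ms=12/7b +325.497ms=6/7b
4) 976.492ms=18/7b +325.497ms=6/7b
5) 1301.989ms=24/7b +325.497ms=6/7b
6) 1627.486ms=30/7b +650.995ms=12/7b
7) 2278.481ms=6b +1139.241ms=3b
8) 3417.722ms=9b +1139.241ms=3b
9) 4556.962ms=12b +1139.241ms=3b
10) 5696.203ms=15b +1139.241ms=3b
11) 6835.443ms=18b +569.62ms=3/2b
12) 7405.063ms=39/2b +284.81ms=3/4b
13) 7689.873ms=81/4b +284.81ms=3/4b
14) 7974.684ms=21b +1139.241ms=3b
Σ=24b of 24 (158bpm 6/8) — PASS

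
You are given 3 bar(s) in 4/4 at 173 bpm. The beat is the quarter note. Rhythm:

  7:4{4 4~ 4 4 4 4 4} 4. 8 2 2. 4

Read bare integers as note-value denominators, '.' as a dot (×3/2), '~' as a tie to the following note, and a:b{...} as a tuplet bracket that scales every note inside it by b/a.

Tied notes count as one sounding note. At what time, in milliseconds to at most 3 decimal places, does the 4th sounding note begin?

1. 0.0ms @ 0 + 198.183ms (4/7)
2. 198.183ms @ 4/7 + 396.367ms (8/7)
3. 594.55ms @ 12/7 + 198.183ms (4/7)
4. 792.733ms @ 16/7 + 198.183ms (4/7)
5. 990.917ms @ 20/7 + 198.183ms (4/7)
6. 1189.1ms @ 24/7 + 198.183ms (4/7)
7. 1387.283ms @ 4 + 520.231ms (3/2)
8. 1907.514ms @ 11/2 + 173.41ms (1/2)
9. 2080.925ms @ 6 + 693.642ms (2)
10. 2774.566ms @ 8 + 1040.462ms (3)
11. 3815.029ms @ 11 + 346.821ms (1)

note 4 onset = 16/7b = 792.733ms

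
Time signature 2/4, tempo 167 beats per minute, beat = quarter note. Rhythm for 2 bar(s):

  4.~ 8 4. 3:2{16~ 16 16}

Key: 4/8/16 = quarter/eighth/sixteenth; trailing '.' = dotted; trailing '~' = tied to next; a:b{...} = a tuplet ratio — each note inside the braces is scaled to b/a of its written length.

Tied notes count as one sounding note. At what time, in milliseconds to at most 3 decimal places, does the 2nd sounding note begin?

1. 0.0ms @ 0 + 718.563ms (2)
2. 718.563ms @ 2 + 538.922ms (3/2)
3. 1257.485ms @ 7/2 + 119.76ms (1/3)
4. 1377.246ms @ 23/6 + 59.88ms (1/6)

note 2 onset = 2b = 718.563ms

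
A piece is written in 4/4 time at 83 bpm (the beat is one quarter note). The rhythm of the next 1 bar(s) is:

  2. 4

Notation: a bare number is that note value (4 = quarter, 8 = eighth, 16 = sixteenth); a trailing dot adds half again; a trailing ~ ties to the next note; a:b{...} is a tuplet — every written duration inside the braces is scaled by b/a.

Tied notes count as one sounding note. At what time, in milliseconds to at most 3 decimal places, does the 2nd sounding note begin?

note 2 onset = 3b = 2168.675ms

1. 0.0ms @ 0 + 2168.675ms (3)
2. 2168.675ms @ 3 + 722.892ms (1)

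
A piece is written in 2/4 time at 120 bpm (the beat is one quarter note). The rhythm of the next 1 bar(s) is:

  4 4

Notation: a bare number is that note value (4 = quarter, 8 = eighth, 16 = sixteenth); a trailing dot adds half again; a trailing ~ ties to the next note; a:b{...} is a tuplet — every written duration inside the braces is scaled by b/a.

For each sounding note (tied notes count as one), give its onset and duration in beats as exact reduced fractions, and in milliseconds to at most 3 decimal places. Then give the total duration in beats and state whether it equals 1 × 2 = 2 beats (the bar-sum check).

1) 0.0ms=0b +500.0ms=1b
2) 500.0ms=1b +500.0ms=1b
Σ=2b of 2 (120bpm 2/4) — PASS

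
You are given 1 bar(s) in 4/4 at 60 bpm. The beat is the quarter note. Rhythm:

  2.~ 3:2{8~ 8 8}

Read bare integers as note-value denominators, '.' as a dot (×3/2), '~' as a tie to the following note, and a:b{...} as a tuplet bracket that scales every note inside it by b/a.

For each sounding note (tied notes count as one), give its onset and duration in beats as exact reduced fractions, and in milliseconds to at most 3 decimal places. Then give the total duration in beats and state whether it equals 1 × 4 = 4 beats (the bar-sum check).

1) 0.0ms=0b +3666.667ms=11/3b
2) 3666.667ms=11/3b +333.333ms=1/3b
Σ=4b of 4 (60bpm 4/4) — PASS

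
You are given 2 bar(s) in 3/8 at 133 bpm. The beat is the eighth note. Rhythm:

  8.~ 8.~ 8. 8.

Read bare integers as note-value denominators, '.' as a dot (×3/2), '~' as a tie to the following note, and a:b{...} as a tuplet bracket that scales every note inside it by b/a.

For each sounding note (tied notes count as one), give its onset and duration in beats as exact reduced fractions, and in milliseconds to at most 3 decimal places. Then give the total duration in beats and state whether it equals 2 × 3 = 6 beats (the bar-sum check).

1) 0.0ms=0b +2030.075ms=9/2b
2) 2030.075ms=9/2b +676.692ms=3/2b
Σ=6b of 6 (133bpm 3/8) — PASS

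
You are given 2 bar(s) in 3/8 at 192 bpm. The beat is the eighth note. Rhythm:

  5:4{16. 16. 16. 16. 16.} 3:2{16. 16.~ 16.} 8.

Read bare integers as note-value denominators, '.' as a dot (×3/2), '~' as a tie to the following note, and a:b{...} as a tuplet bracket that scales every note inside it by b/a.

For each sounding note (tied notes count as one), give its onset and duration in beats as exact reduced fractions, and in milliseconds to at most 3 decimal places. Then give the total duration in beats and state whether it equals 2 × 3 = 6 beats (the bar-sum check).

1) 0.0ms=0b +187.5ms=3/5b
2) 187.5ms=3/5b +187.5ms=3/5b
3) 375.0ms=6/5b +187.5ms=3/5b
4) 562.5ms=9/5b +187.5ms=3/5b
5) 750.0ms=12/5b +187.5ms=3/5b
6) 937.5ms=3b +156.25ms=1/2b
7) 1093.75ms=7/2b +312.5ms=1b
8) 1406.25ms=9/2b +468.75ms=3/2b
Σ=6b of 6 (192bpm 3/8) — PASS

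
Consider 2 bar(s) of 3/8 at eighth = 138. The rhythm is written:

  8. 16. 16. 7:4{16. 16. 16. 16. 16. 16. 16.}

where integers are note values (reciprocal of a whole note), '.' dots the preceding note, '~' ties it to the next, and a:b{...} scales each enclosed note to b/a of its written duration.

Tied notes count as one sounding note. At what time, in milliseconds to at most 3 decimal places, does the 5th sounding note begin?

note 5 onset = 24/7b = 1490.683ms

1. 0.0ms @ 0 + 652.174ms (3/2)
2. 652.174ms @ 3/2 + 326.087ms (3/4)
3. 978.261ms @ 9/4 + 326.087ms (3/4)
4. 1304.348ms @ 3 + 186.335ms (3/7)
5. 1490.683ms @ 24/7 + 186.335ms (3/7)
6. 1677.019ms @ 27/7 + 186.335ms (3/7)
7. 1863.354ms @ 30/7 + 186.335ms (3/7)
8. 2049.689ms @ 33/7 + 186.335ms (3/7)
9. 2236.025ms @ 36/7 + 186.335ms (3/7)
10. 2422.36ms @ 39/7 + 186.335ms (3/7)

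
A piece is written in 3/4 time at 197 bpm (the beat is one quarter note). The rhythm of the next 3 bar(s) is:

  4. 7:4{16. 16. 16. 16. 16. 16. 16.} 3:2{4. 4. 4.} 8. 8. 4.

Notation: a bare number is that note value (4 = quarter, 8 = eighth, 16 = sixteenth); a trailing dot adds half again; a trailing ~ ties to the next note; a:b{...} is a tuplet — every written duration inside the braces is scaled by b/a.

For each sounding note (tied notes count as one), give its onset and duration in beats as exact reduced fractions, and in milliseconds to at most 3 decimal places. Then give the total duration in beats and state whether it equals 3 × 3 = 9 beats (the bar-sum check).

1) 0.0ms=0b +456.853ms=3/2b
2) 456.853ms=3/2b +65.265ms=3/14b
3) 522.117ms=12/7b +65.265ms=3/14b
4) 587.382ms=27/14b +65.265ms=3/14b
5) 652.647ms=15/7b +65.265ms=3/14b
6) 717.912ms=33/14b +65.265ms=3/14b
7) 783.176ms=18/7b +65.265ms=3/14b
8) 848.441ms=39/14b +65.265ms=3/14b
9) 913.706ms=3b +304.569ms=1b
10) 1218.274ms=4b +304.569ms=1b
11) 1522.843ms=5b +304.569ms=1b
12) 1827.411ms=6b +228.426ms=3/4b
13) 2055.838ms=27/4b +228.426ms=3/4b
14) 2284.264ms=15/2b +456.853ms=3/2b
Σ=9b of 9 (197bpm 3/4) — PASS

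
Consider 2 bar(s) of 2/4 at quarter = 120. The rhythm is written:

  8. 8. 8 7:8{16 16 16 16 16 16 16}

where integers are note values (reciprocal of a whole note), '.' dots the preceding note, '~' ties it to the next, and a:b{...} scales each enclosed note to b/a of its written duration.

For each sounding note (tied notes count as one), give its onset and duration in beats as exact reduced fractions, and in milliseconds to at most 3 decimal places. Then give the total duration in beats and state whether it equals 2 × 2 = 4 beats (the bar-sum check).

1) 0.0ms=0b +375.0ms=3/4b
2) 375.0ms=3/4b +375.0ms=3/4b
3) 750.0ms=3/2b +250.0ms=1/2b
4) 1000.0ms=2b +142.857ms=2/7b
5) 1142.857ms=16/7b +142.857ms=2/7b
6) 1285.714ms=18/7b +142.857ms=2/7b
7) 1428.571ms=20/7b +142.857ms=2/7b
8) 1571.429ms=22/7b +142.857ms=2/7b
9) 1714.286ms=24/7b +142.857ms=2/7b
10) 1857.143ms=26/7b +142.857ms=2/7b
Σ=4b of 4 (120bpm 2/4) — PASS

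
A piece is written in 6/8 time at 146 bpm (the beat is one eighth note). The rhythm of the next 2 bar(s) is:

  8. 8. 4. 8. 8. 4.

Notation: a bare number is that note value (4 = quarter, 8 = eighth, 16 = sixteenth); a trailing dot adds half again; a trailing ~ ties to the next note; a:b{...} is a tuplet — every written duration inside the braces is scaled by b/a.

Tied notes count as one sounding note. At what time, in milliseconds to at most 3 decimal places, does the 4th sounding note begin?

1. 0.0ms @ 0 + 616.438ms (3/2)
2. 616.438ms @ 3/2 + 616.438ms (3/2)
3. 1232.877ms @ 3 + 1232.877ms (3)
4. 2465.753ms @ 6 + 616.438ms (3/2)
5. 3082.192ms @ 15/2 + 616.438ms (3/2)
6. 3698.63ms @ 9 + 1232.877ms (3)

note 4 onset = 6b = 2465.753ms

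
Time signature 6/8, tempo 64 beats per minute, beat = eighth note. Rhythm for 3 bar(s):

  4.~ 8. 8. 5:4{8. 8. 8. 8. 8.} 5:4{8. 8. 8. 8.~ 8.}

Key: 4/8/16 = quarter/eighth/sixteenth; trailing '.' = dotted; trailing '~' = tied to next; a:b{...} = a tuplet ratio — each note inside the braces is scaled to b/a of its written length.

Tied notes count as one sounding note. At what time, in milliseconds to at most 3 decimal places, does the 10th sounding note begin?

1. 0.0ms @ 0 + 4218.75ms (9/2)
2. 4218.75ms @ 9/2 + 1406.25ms (3/2)
3. 5625.0ms @ 6 + 1125.0ms (6/5)
4. 6750.0ms @ 36/5 + 1125.0ms (6/5)
5. 7875.0ms @ 42/5 + 1125.0ms (6/5)
6. 9000.0ms @ 48/5 + 1125.0ms (6/5)
7. 10125.0ms @ 54/5 + 1125.0ms (6/5)
8. 11250.0ms @ 12 + 1125.0ms (6/5)
9. 12375.0ms @ 66/5 + 1125.0ms (6/5)
10. 13500.0ms @ 72/5 + 1125.0ms (6/5)
11. 14625.0ms @ 78/5 + 2250.0ms (12/5)

note 10 onset = 72/5b = 13500.0ms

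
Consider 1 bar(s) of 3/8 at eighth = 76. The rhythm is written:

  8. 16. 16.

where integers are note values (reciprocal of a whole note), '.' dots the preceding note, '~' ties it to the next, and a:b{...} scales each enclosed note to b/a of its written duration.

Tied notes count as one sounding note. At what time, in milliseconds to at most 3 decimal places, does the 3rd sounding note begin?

1. 0.0ms @ 0 + 1184.211ms (3/2)
2. 1184.211ms @ 3/2 + 592.105ms (3/4)
3. 1776.316ms @ 9/4 + 592.105ms (3/4)

note 3 onset = 9/4b = 1776.316ms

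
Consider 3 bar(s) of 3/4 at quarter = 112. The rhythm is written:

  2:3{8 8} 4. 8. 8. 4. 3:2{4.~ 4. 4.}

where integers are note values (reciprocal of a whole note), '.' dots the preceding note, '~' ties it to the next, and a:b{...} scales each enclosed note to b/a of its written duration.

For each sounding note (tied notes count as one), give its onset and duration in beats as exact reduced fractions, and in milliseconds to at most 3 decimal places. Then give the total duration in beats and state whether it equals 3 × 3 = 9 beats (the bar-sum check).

1) 0.0ms=0b +401.786ms=3/4b
2) 401.786ms=3/4b +401.786ms=3/4b
3) 803.571ms=3/2b +803.571ms=3/2b
4) 1607.143ms=3b +401.786ms=3/4b
5) 2008.929ms=15/4b +401.786ms=3/4b
6) 2410.714ms=9/2b +803.571ms=3/2b
7) 3214.286ms=6b +1071.429ms=2b
8) 4285.714ms=8b +535.714ms=1b
Σ=9b of 9 (112bpm 3/4) — PASS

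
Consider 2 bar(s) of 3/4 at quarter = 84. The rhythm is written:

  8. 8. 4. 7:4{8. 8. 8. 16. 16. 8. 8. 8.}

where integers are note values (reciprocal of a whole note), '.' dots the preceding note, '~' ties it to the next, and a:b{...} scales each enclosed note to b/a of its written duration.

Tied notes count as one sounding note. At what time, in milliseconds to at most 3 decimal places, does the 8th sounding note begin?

note 8 onset = 9/2b = 3214.286ms

1. 0.0ms @ 0 + 535.714ms (3/4)
2. 535.714ms @ 3/4 + 535.714ms (3/4)
3. 1071.429ms @ 3/2 + 1071.429ms (3/2)
4. 2142.857ms @ 3 + 306.122ms (3/7)
5. 2448.98ms @ 24/7 + 306.122ms (3/7)
6. 2755.102ms @ 27/7 + 306.122ms (3/7)
7. 3061.224ms @ 30/7 + 153.061ms (3/14)
8. 3214.286ms @ 9/2 + 153.061ms (3/14)
9. 3367.347ms @ 33/7 + 306.122ms (3/7)
10. 3673.469ms @ 36/7 + 306.122ms (3/7)
11. 3979.592ms @ 39/7 + 306.122ms (3/7)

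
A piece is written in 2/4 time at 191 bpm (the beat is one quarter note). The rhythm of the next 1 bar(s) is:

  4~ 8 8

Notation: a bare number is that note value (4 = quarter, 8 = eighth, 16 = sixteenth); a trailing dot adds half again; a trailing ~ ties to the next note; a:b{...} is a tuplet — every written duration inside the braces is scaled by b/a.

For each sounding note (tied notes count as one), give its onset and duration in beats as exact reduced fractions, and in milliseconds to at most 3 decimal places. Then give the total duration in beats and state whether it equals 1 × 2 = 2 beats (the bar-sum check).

1) 0.0ms=0b +471.204ms=3/2b
2) 471.204ms=3/2b +157.068ms=1/2b
Σ=2b of 2 (191bpm 2/4) — PASS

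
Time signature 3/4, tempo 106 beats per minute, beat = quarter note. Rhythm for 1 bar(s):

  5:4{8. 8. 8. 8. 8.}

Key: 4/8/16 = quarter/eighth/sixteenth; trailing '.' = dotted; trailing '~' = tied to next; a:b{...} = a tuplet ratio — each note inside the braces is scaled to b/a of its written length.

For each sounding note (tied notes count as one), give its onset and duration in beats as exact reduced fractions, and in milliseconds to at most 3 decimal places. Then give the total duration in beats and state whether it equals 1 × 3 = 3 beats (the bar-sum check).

1) 0.0ms=0b +339.623ms=3/5b
2) 339.623ms=3/5b +339.623ms=3/5b
3) 679.245ms=6/5b +339.623ms=3/5b
4) 1018.868ms=9/5b +339.623ms=3/5b
5) 1358.491ms=12/5b +339.623ms=3/5b
Σ=3b of 3 (106bpm 3/4) — PASS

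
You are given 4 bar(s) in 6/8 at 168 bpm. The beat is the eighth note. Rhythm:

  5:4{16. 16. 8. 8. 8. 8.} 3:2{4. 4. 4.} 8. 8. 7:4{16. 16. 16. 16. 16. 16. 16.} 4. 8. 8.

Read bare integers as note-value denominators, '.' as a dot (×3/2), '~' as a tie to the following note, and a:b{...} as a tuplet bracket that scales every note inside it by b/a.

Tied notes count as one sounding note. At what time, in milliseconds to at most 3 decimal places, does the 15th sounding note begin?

1. 0.0ms @ 0 + 214.286ms (3/5)
2. 214.286ms @ 3/5 + 214.286ms (3/5)
3. 428.571ms @ 6/5 + 428.571ms (6/5)
4. 857.143ms @ 12/5 + 428.571ms (6/5)
5. 1285.714ms @ 18/5 + 428.571ms (6/5)
6. 1714.286ms @ 24/5 + 428.571ms (6/5)
7. 2142.857ms @ 6 + 714.286ms (2)
8. 2857.143ms @ 8 + 714.286ms (2)
9. 3571.429ms @ 10 + 714.286ms (2)
10. 4285.714ms @ 12 + 535.714ms (3/2)
11. 4821.429ms @ 27/2 + 535.714ms (3/2)
12. 5357.143ms @ 15 + 153.061ms (3/7)
13. 5510.204ms @ 108/7 + 153.061ms (3/7)
14. 5663.265ms @ 111/7 + 153.061ms (3/7)
15. 5816.327ms @ 114/7 + 153.061ms (3/7)
16. 5969.388ms @ 117/7 + 153.061ms (3/7)
17. 6122.449ms @ 120/7 + 153.061ms (3/7)
18. 6275.51ms @ 123/7 + 153.061ms (3/7)
19. 6428.571ms @ 18 + 1071.429ms (3)
20. 7500.0ms @ 21 + 535.714ms (3/2)
21. 8035.714ms @ 45/2 + 535.714ms (3/2)

note 15 onset = 114/7b = 5816.327ms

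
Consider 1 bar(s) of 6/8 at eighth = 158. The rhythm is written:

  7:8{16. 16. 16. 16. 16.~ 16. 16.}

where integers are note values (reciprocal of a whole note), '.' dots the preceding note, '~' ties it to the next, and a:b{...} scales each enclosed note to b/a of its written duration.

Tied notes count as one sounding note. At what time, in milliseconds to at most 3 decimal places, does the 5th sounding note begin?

1. 0.0ms @ 0 + 325.497ms (6/7)
2. 325.497ms @ 6/7 + 325.497ms (6/7)
3. 650.995ms @ 12/7 + 325.497ms (6/7)
4. 976.492ms @ 18/7 + 325.497ms (6/7)
5. 1301.989ms @ 24/7 + 650.995ms (12/7)
6. 1952.984ms @ 36/7 + 325.497ms (6/7)

note 5 onset = 24/7b = 1301.989ms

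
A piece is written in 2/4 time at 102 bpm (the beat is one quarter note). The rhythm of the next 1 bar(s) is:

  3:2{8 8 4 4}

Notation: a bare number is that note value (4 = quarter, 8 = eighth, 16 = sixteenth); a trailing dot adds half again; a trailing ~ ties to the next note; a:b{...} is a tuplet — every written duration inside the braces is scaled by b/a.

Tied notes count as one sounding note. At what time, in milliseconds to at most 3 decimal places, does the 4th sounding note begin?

1. 0.0ms @ 0 + 196.078ms (1/3)
2. 196.078ms @ 1/3 + 196.078ms (1/3)
3. 392.157ms @ 2/3 + 392.157ms (2/3)
4. 784.314ms @ 4/3 + 392.157ms (2/3)

note 4 onset = 4/3b = 784.314ms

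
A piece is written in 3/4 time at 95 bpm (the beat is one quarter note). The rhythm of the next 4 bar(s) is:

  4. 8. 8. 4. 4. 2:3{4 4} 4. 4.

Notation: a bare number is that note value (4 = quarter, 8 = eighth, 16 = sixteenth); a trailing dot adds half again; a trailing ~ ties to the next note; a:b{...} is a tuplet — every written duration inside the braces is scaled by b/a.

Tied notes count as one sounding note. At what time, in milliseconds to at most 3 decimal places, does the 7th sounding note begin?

note 7 onset = 15/2b = 4736.842ms

1. 0.0ms @ 0 + 947.368ms (3/2)
2. 947.368ms @ 3/2 + 473.684ms (3/4)
3. 1421.053ms @ 9/4 + 473.684ms (3/4)
4. 1894.737ms @ 3 + 947.368ms (3/2)
5. 2842.105ms @ 9/2 + 947.368ms (3/2)
6. 3789.474ms @ 6 + 947.368ms (3/2)
7. 4736.842ms @ 15/2 + 947.368ms (3/2)
8. 5684.211ms @ 9 + 947.368ms (3/2)
9. 6631.579ms @ 21/2 + 947.368ms (3/2)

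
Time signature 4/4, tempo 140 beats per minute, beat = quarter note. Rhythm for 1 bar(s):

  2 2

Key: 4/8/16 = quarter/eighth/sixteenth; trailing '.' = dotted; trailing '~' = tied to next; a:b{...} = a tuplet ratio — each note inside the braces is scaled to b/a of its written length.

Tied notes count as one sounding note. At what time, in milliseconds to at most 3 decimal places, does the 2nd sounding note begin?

1. 0.0ms @ 0 + 857.143ms (2)
2. 857.143ms @ 2 + 857.143ms (2)

note 2 onset = 2b = 857.143ms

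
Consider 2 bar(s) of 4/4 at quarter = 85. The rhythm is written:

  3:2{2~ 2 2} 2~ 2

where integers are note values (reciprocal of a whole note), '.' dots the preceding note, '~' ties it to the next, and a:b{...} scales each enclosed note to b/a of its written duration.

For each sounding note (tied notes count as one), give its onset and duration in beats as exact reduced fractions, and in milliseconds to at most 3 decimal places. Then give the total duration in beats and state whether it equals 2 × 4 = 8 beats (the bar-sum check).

1) 0.0ms=0b +1882.353ms=8/3b
2) 1882.353ms=8/3b +941.176ms=4/3b
3) 2823.529ms=4b +2823.529ms=4b
Σ=8b of 8 (85bpm 4/4) — PASS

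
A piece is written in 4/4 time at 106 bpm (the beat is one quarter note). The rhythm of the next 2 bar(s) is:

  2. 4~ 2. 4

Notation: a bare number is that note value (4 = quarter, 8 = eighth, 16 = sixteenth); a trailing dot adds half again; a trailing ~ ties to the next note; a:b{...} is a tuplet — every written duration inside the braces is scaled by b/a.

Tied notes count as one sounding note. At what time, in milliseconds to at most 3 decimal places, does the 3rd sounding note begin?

note 3 onset = 7b = 3962.264ms

1. 0.0ms @ 0 + 1698.113ms (3)
2. 1698.113ms @ 3 + 2264.151ms (4)
3. 3962.264ms @ 7 + 566.038ms (1)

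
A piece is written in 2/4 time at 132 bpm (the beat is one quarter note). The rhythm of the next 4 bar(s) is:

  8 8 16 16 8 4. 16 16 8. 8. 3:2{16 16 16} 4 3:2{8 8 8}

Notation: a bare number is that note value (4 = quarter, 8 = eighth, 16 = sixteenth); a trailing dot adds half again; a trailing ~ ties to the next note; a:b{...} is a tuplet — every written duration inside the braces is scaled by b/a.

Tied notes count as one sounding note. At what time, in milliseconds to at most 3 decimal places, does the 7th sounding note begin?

1. 0.0ms @ 0 + 227.273ms (1/2)
2. 227.273ms @ 1/2 + 227.273ms (1/2)
3. 454.545ms @ 1 + 113.636ms (1/4)
4. 568.182ms @ 5/4 + 113.636ms (1/4)
5. 681.818ms @ 3/2 + 227.273ms (1/2)
6. 909.091ms @ 2 + 681.818ms (3/2)
7. 1590.909ms @ 7/2 + 113.636ms (1/4)
8. 1704.545ms @ 15/4 + 113.636ms (1/4)
9. 1818.182ms @ 4 + 340.909ms (3/4)
10. 2159.091ms @ 19/4 + 340.909ms (3/4)
11. 2500.0ms @ 11/2 + 75.758ms (1/6)
12. 2575.758ms @ 17/3 + 75.758ms (1/6)
13. 2651.515ms @ 35/6 + 75.758ms (1/6)
14. 2727.273ms @ 6 + 454.545ms (1)
15. 3181.818ms @ 7 + 151.515ms (1/3)
16. 3333.333ms @ 22/3 + 151.515ms (1/3)
17. 3484.848ms @ 23/3 + 151.515ms (1/3)

note 7 onset = 7/2b = 1590.909ms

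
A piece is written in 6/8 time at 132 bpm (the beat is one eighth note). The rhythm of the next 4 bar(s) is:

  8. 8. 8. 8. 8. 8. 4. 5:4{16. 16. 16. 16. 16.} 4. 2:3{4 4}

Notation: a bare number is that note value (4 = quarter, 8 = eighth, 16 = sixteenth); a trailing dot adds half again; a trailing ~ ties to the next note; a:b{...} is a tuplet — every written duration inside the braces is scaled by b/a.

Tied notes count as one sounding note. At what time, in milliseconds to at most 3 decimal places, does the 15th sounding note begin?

note 15 onset = 21b = 9545.455ms

1. 0.0ms @ 0 + 681.818ms (3/2)
2. 681.818ms @ 3/2 + 681.818ms (3/2)
3. 1363.636ms @ 3 + 681.818ms (3/2)
4. 2045.455ms @ 9/2 + 681.818ms (3/2)
5. 2727.273ms @ 6 + 681.818ms (3/2)
6. 3409.091ms @ 15/2 + 681.818ms (3/2)
7. 4090.909ms @ 9 + 1363.636ms (3)
8. 5454.545ms @ 12 + 272.727ms (3/5)
9. 5727.273ms @ 63/5 + 272.727ms (3/5)
10. 6000.0ms @ 66/5 + 272.727ms (3/5)
11. 6272.727ms @ 69/5 + 272.727ms (3/5)
12. 6545.455ms @ 72/5 + 272.727ms (3/5)
13. 6818.182ms @ 15 + 1363.636ms (3)
14. 8181.818ms @ 18 + 1363.636ms (3)
15. 9545.455ms @ 21 + 1363.636ms (3)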